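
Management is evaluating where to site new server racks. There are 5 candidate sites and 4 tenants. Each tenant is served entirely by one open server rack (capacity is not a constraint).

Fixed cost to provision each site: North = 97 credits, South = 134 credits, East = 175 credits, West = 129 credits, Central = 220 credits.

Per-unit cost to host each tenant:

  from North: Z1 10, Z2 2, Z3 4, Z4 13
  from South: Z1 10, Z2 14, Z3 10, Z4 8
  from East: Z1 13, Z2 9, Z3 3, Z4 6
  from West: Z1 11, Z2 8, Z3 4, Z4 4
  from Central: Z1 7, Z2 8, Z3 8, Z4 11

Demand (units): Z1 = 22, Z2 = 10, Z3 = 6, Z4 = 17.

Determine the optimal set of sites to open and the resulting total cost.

Open West only; minimum total cost 543.

For any fixed open set, each tenant goes to its cheapest open site; total = fixed + service.
{West}: Z1→West 11·22=242, Z2→West 8·10=80, Z3→West 4·6=24, Z4→West 4·17=68. Service 414; fixed 129; total 543.
{North, West}: Z1→North 10·22=220, Z2→North 2·10=20, Z3→North 4·6=24, Z4→West 4·17=68. Service 332; fixed 226; total 558.
{North}: service 485 + fixed 97 = 582
{North, South, East, West, Central}: Z1→Central 7·22=154, Z2→North 2·10=20, Z3→East 3·6=18, Z4→West 4·17=68. Service 260; fixed 755; total 1015.
No other subset beats 543.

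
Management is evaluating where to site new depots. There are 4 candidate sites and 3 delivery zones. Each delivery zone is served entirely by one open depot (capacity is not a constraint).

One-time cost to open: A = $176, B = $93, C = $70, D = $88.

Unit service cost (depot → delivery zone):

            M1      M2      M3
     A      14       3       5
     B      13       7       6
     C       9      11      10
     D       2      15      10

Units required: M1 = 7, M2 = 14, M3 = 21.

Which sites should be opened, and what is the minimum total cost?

Open B only; minimum total cost 408.

For any fixed open set, each delivery zone goes to its cheapest open site; total = fixed + service.
{B}: M1→B 13·7=91, M2→B 7·14=98, M3→B 6·21=126. Service 315; fixed 93; total 408.
{B, D}: M1→D 2·7=14, M2→B 7·14=98, M3→B 6·21=126. Service 238; fixed 181; total 419.
{A}: service 245 + fixed 176 = 421
{A, B, C, D}: service 161 + fixed 427 = 588
No other subset beats 408.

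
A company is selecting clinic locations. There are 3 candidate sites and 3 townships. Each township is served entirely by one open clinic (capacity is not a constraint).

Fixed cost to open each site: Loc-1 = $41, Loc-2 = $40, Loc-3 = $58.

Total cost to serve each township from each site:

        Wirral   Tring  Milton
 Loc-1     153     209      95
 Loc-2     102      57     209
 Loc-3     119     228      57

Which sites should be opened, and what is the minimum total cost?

Open Loc-2 and Loc-3; minimum total cost 314.

For any fixed open set, each township goes to its cheapest open site; total = fixed + service.
{Loc-2, Loc-3}: Wirral→Loc-2 102, Tring→Loc-2 57, Milton→Loc-3 57. Service 216; fixed 98; total 314.
{Loc-1, Loc-2}: service 254 + fixed 81 = 335
{Loc-1, Loc-2, Loc-3}: service 216 + fixed 139 = 355
{Loc-2}: service 368 + fixed 40 = 408
No other subset beats 314.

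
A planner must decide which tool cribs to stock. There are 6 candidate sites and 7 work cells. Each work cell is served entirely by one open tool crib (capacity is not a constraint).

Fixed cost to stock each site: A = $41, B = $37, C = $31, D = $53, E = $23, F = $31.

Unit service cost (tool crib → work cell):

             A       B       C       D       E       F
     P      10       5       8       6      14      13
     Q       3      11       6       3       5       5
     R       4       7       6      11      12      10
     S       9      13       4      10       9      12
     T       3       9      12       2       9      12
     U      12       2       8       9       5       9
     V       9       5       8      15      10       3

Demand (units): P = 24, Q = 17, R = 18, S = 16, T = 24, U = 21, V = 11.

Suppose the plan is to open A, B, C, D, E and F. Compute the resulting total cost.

Each work cell is assigned to its cheapest site among the open ones.
{A, B, C, D, E, F}: P→B 5·24=120, Q→A 3·17=51, R→A 4·18=72, S→C 4·16=64, T→D 2·24=48, U→B 2·21=42, V→F 3·11=33. Service 430; fixed 216; total 646.

Total cost: 646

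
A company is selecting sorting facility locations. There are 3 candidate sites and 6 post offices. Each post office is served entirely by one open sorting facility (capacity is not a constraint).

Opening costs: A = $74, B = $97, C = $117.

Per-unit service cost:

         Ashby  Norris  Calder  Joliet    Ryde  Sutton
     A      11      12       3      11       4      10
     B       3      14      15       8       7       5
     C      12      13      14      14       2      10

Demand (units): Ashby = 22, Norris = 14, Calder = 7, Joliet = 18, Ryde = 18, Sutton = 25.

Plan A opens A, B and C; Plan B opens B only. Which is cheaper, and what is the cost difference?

Plan A: {A, B, C}: Ashby→B 3·22=66, Norris→A 12·14=168, Calder→A 3·7=21, Joliet→B 8·18=144, Ryde→C 2·18=36, Sutton→B 5·25=125. Service 560; fixed 288; total 848.
Plan B: {B}: Ashby→B 3·22=66, Norris→B 14·14=196, Calder→B 15·7=105, Joliet→B 8·18=144, Ryde→B 7·18=126, Sutton→B 5·25=125. Service 762; fixed 97; total 859.
Difference: |848 − 859| = 11.

Plan A is cheaper by 11.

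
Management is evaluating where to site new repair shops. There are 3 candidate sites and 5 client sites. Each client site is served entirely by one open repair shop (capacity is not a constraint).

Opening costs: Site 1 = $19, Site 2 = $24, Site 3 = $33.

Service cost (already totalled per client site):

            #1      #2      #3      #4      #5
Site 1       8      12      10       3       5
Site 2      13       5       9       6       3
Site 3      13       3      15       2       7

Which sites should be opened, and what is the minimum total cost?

For any fixed open set, each client site goes to its cheapest open site; total = fixed + service.
{Site 1}: #1→Site 1 8, #2→Site 1 12, #3→Site 1 10, #4→Site 1 3, #5→Site 1 5. Service 38; fixed 19; total 57.
{Site 2}: service 36 + fixed 24 = 60
{Site 1, Site 2}: service 28 + fixed 43 = 71
{Site 1, Site 2, Site 3}: service 25 + fixed 76 = 101
No other subset beats 57.

Open Site 1 only; minimum total cost 57.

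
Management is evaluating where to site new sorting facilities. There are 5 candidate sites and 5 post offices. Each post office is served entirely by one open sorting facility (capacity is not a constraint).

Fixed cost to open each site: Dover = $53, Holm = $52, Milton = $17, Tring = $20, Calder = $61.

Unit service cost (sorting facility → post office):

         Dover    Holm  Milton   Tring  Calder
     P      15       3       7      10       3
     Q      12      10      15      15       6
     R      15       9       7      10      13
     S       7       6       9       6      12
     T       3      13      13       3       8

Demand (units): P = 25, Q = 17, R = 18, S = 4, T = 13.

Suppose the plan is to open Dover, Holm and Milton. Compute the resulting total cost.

Each post office is assigned to its cheapest site among the open ones.
{Dover, Holm, Milton}: P→Holm 3·25=75, Q→Holm 10·17=170, R→Milton 7·18=126, S→Holm 6·4=24, T→Dover 3·13=39. Service 434; fixed 122; total 556.

Total cost: 556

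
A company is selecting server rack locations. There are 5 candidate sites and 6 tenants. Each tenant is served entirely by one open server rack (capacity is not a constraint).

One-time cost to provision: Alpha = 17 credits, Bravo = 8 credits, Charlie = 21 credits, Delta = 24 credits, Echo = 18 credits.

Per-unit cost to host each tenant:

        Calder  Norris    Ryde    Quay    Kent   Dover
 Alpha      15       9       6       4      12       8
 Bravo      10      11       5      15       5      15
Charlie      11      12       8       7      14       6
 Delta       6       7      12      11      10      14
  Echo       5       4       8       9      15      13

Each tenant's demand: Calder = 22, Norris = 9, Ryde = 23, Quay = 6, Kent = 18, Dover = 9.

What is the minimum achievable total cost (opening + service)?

Minimum total cost: 490

For any fixed open set, each tenant goes to its cheapest open site; total = fixed + service.
{Alpha, Bravo, Echo}: Calder→Echo 5·22=110, Norris→Echo 4·9=36, Ryde→Bravo 5·23=115, Quay→Alpha 4·6=24, Kent→Bravo 5·18=90, Dover→Alpha 8·9=72. Service 447; fixed 43; total 490.
{Alpha, Bravo, Charlie, Echo}: service 429 + fixed 64 = 493
{Bravo, Charlie, Echo}: service 447 + fixed 47 = 494
{Alpha, Bravo, Charlie, Delta, Echo}: Calder→Echo 5·22=110, Norris→Echo 4·9=36, Ryde→Bravo 5·23=115, Quay→Alpha 4·6=24, Kent→Bravo 5·18=90, Dover→Charlie 6·9=54. Service 429; fixed 88; total 517.
No other subset beats 490.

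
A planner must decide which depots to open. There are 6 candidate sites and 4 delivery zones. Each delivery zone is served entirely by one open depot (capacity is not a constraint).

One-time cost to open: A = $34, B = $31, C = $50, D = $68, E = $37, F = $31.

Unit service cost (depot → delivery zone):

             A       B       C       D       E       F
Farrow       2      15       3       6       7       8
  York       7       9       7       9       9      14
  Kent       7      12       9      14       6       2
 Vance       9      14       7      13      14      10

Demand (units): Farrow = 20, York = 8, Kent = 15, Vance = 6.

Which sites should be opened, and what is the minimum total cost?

Open A and F; minimum total cost 245.

For any fixed open set, each delivery zone goes to its cheapest open site; total = fixed + service.
{A, F}: Farrow→A 2·20=40, York→A 7·8=56, Kent→F 2·15=30, Vance→A 9·6=54. Service 180; fixed 65; total 245.
{C, F}: service 188 + fixed 81 = 269
{A, B, F}: service 180 + fixed 96 = 276
{A, B, C, D, E, F}: service 168 + fixed 251 = 419
No other subset beats 245.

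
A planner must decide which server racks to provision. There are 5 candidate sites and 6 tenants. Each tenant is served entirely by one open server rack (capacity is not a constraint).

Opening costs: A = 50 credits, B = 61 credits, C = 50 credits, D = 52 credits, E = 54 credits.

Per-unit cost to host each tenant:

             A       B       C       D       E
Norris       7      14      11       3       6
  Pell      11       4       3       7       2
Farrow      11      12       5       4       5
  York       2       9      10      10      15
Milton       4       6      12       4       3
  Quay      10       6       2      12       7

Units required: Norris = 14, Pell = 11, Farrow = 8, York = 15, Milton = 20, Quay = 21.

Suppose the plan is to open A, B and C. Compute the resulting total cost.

Total cost: 484

Each tenant is assigned to its cheapest site among the open ones.
{A, B, C}: Norris→A 7·14=98, Pell→C 3·11=33, Farrow→C 5·8=40, York→A 2·15=30, Milton→A 4·20=80, Quay→C 2·21=42. Service 323; fixed 161; total 484.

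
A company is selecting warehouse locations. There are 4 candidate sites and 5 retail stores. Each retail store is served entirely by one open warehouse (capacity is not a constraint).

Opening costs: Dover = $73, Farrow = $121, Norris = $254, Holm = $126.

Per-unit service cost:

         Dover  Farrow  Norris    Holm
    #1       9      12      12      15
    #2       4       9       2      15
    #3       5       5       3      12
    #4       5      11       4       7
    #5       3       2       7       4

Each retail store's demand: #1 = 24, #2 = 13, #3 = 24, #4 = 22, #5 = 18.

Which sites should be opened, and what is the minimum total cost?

Open Dover only; minimum total cost 625.

For any fixed open set, each retail store goes to its cheapest open site; total = fixed + service.
{Dover}: #1→Dover 9·24=216, #2→Dover 4·13=52, #3→Dover 5·24=120, #4→Dover 5·22=110, #5→Dover 3·18=54. Service 552; fixed 73; total 625.
{Dover, Farrow}: service 534 + fixed 194 = 728
{Dover, Holm}: #1→Dover 9·24=216, #2→Dover 4·13=52, #3→Dover 5·24=120, #4→Dover 5·22=110, #5→Dover 3·18=54. Service 552; fixed 199; total 751.
{Dover, Farrow, Norris, Holm}: #1→Dover 9·24=216, #2→Norris 2·13=26, #3→Norris 3·24=72, #4→Norris 4·22=88, #5→Farrow 2·18=36. Service 438; fixed 574; total 1012.
No other subset beats 625.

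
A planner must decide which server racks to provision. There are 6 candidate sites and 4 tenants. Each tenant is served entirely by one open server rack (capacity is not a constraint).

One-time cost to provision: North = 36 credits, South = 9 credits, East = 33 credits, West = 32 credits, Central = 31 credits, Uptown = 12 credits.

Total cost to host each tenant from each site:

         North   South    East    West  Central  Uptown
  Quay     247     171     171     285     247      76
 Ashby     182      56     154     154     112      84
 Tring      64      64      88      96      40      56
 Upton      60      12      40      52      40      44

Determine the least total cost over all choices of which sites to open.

For any fixed open set, each tenant goes to its cheapest open site; total = fixed + service.
{South, Uptown}: Quay→Uptown 76, Ashby→South 56, Tring→Uptown 56, Upton→South 12. Service 200; fixed 21; total 221.
{South, Central, Uptown}: Quay→Uptown 76, Ashby→South 56, Tring→Central 40, Upton→South 12. Service 184; fixed 52; total 236.
{South, West, Uptown}: Quay→Uptown 76, Ashby→South 56, Tring→Uptown 56, Upton→South 12. Service 200; fixed 53; total 253.
{North, South, East, West, Central, Uptown}: service 184 + fixed 153 = 337
No other subset beats 221.

Minimum total cost: 221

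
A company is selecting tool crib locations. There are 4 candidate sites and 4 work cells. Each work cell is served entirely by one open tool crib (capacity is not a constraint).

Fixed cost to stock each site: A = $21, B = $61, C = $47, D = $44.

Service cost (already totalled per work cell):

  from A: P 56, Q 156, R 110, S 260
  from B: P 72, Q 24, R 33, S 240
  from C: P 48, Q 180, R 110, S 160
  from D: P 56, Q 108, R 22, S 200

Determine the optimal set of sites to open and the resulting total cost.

For any fixed open set, each work cell goes to its cheapest open site; total = fixed + service.
{B, C}: P→C 48, Q→B 24, R→B 33, S→C 160. Service 265; fixed 108; total 373.
{A, B, C}: service 265 + fixed 129 = 394
{B, C, D}: service 254 + fixed 152 = 406
{A, B, C, D}: service 254 + fixed 173 = 427
No other subset beats 373.

Open B and C; minimum total cost 373.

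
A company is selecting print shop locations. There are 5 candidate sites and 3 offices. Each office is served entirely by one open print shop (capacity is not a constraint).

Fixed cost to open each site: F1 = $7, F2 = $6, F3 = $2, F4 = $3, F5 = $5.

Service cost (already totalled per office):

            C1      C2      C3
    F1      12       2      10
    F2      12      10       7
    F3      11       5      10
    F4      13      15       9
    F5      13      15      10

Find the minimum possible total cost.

Minimum total cost: 28

For any fixed open set, each office goes to its cheapest open site; total = fixed + service.
{F3}: C1→F3 11, C2→F3 5, C3→F3 10. Service 26; fixed 2; total 28.
{F3, F4}: service 25 + fixed 5 = 30
{F1}: service 24 + fixed 7 = 31
{F1, F2, F3, F4, F5}: C1→F3 11, C2→F1 2, C3→F2 7. Service 20; fixed 23; total 43.
No other subset beats 28.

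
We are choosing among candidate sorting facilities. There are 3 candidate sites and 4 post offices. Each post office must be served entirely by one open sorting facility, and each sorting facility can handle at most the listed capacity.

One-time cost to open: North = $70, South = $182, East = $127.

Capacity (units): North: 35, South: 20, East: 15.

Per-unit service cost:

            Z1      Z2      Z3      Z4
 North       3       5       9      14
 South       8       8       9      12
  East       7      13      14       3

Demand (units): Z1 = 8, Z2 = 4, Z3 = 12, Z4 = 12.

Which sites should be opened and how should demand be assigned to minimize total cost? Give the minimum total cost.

Open {North, East}: Z1→North 3·8=24, Z2→North 5·4=20, Z3→North 9·12=108, Z4→East 3·12=36.
Loads: North carries 24/35, East carries 12/15. Service 188; fixed 197; total 385.
Next best feasible plan costs 548.

Minimum total cost: 385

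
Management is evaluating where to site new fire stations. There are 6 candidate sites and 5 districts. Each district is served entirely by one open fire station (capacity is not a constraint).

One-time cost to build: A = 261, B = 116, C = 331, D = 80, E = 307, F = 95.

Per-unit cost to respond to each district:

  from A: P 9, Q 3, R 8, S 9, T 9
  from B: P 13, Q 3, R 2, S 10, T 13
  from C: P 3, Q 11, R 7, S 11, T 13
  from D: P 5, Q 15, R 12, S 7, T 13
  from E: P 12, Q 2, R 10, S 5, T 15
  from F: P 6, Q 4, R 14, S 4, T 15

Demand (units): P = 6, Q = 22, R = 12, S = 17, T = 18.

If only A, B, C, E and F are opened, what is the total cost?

Total cost: 1426

Each district is assigned to its cheapest site among the open ones.
{A, B, C, E, F}: P→C 3·6=18, Q→E 2·22=44, R→B 2·12=24, S→F 4·17=68, T→A 9·18=162. Service 316; fixed 1110; total 1426.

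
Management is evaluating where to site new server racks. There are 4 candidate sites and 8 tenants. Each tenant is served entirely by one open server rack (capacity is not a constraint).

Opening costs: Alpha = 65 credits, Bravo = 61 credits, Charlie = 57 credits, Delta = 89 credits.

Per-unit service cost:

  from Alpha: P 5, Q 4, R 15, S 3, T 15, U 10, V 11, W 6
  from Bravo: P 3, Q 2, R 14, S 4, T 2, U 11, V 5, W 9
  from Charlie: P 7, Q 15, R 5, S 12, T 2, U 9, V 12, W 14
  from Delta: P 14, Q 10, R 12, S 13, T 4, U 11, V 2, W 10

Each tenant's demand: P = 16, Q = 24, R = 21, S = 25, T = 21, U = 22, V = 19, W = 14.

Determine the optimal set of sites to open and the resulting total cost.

For any fixed open set, each tenant goes to its cheapest open site; total = fixed + service.
{Alpha, Bravo, Charlie}: P→Bravo 3·16=48, Q→Bravo 2·24=48, R→Charlie 5·21=105, S→Alpha 3·25=75, T→Bravo 2·21=42, U→Charlie 9·22=198, V→Bravo 5·19=95, W→Alpha 6·14=84. Service 695; fixed 183; total 878.
{Bravo, Charlie}: service 762 + fixed 118 = 880
{Alpha, Bravo, Charlie, Delta}: service 638 + fixed 272 = 910
{Charlie}: P→Charlie 7·16=112, Q→Charlie 15·24=360, R→Charlie 5·21=105, S→Charlie 12·25=300, T→Charlie 2·21=42, U→Charlie 9·22=198, V→Charlie 12·19=228, W→Charlie 14·14=196. Service 1541; fixed 57; total 1598.
No other subset beats 878.

Open Alpha, Bravo and Charlie; minimum total cost 878.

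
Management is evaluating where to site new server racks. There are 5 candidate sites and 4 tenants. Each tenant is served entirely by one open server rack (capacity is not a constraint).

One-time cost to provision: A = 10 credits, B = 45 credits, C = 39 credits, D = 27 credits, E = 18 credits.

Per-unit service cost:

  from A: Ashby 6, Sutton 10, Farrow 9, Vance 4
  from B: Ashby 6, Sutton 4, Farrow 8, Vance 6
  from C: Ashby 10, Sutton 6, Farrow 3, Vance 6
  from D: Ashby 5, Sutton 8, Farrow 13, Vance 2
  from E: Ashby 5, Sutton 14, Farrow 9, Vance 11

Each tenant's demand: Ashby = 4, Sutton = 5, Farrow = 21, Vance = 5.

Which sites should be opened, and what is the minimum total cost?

For any fixed open set, each tenant goes to its cheapest open site; total = fixed + service.
{A, C}: Ashby→A 6·4=24, Sutton→C 6·5=30, Farrow→C 3·21=63, Vance→A 4·5=20. Service 137; fixed 49; total 186.
{C, D}: Ashby→D 5·4=20, Sutton→C 6·5=30, Farrow→C 3·21=63, Vance→D 2·5=10. Service 123; fixed 66; total 189.
{A, C, D}: service 123 + fixed 76 = 199
{A, B, C, D, E}: Ashby→D 5·4=20, Sutton→B 4·5=20, Farrow→C 3·21=63, Vance→D 2·5=10. Service 113; fixed 139; total 252.
No other subset beats 186.

Open A and C; minimum total cost 186.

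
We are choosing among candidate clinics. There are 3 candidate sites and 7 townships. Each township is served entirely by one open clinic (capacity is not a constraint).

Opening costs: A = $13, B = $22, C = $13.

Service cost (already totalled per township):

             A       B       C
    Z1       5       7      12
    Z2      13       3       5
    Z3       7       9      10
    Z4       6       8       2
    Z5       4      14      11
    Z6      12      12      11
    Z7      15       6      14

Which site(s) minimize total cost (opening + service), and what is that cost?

Open A and C; minimum total cost 74.

For any fixed open set, each township goes to its cheapest open site; total = fixed + service.
{A, C}: Z1→A 5, Z2→C 5, Z3→A 7, Z4→C 2, Z5→A 4, Z6→C 11, Z7→C 14. Service 48; fixed 26; total 74.
{A}: service 62 + fixed 13 = 75
{A, B}: service 43 + fixed 35 = 78
{A, B, C}: Z1→A 5, Z2→B 3, Z3→A 7, Z4→C 2, Z5→A 4, Z6→C 11, Z7→B 6. Service 38; fixed 48; total 86.
(All 7 nonempty subsets were checked; A and C is lowest.)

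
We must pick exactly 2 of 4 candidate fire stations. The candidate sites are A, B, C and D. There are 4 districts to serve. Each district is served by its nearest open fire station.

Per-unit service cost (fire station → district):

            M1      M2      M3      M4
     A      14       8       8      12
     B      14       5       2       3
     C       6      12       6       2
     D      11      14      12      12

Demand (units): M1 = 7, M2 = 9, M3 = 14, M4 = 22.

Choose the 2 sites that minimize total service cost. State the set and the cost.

Choose B and C; total service cost 159.

With exactly 2 open, each district uses its cheapest among the chosen.
{B, C}: M1→C 6·7=42, M2→B 5·9=45, M3→B 2·14=28, M4→C 2·22=44. Service cost 159.
{B, D}: service cost 216
{A, B}: service cost 237
Among all 6 size-2 choices, {B, C} is lowest.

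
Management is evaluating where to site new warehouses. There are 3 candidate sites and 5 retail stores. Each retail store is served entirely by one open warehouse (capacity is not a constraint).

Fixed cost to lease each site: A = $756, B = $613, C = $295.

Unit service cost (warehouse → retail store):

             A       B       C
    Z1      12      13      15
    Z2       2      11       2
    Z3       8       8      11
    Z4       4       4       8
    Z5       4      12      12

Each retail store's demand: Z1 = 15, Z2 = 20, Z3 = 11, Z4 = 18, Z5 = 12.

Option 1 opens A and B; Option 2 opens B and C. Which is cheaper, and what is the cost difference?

Option 2 is cheaper by 350.

Option 1: {A, B}: Z1→A 12·15=180, Z2→A 2·20=40, Z3→A 8·11=88, Z4→A 4·18=72, Z5→A 4·12=48. Service 428; fixed 1369; total 1797.
Option 2: {B, C}: Z1→B 13·15=195, Z2→C 2·20=40, Z3→B 8·11=88, Z4→B 4·18=72, Z5→B 12·12=144. Service 539; fixed 908; total 1447.
Difference: |1797 − 1447| = 350.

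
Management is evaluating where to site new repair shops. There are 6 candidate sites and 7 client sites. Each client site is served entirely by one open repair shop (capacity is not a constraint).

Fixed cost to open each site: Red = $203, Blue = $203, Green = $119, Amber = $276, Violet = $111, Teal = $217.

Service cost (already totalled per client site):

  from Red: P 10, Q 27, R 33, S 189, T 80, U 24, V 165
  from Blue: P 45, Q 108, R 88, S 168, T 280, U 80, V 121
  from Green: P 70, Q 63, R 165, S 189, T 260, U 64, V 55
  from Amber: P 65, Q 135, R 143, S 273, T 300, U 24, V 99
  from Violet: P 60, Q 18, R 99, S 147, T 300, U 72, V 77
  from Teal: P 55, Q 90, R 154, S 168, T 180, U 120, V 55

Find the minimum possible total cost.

For any fixed open set, each client site goes to its cheapest open site; total = fixed + service.
{Red, Violet}: P→Red 10, Q→Violet 18, R→Red 33, S→Violet 147, T→Red 80, U→Red 24, V→Violet 77. Service 389; fixed 314; total 703.
{Red}: service 528 + fixed 203 = 731
{Red, Green}: P→Red 10, Q→Red 27, R→Red 33, S→Red 189, T→Red 80, U→Red 24, V→Green 55. Service 418; fixed 322; total 740.
{Red, Blue, Green, Amber, Violet, Teal}: service 367 + fixed 1129 = 1496
No other subset beats 703.

Minimum total cost: 703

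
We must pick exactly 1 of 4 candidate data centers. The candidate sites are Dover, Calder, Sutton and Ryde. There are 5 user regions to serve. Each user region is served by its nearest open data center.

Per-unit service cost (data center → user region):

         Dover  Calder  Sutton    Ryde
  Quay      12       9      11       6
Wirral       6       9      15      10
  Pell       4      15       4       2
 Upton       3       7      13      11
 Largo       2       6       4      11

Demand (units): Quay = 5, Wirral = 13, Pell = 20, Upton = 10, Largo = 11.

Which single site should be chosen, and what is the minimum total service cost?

With exactly 1 open, each user region uses its cheapest among the chosen.
{Dover}: Quay→Dover 12·5=60, Wirral→Dover 6·13=78, Pell→Dover 4·20=80, Upton→Dover 3·10=30, Largo→Dover 2·11=22. Service cost 270.
{Ryde}: service cost 431
{Sutton}: service cost 504
Among all 4 size-1 choices, {Dover} is lowest.

Choose Dover only; total service cost 270.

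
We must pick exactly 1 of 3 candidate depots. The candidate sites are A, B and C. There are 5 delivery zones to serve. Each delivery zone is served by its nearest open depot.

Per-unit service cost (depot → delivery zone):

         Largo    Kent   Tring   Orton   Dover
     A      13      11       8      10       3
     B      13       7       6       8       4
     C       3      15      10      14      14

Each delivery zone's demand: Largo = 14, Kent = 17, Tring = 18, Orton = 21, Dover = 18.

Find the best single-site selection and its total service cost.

Choose B only; total service cost 649.

With exactly 1 open, each delivery zone uses its cheapest among the chosen.
{B}: Largo→B 13·14=182, Kent→B 7·17=119, Tring→B 6·18=108, Orton→B 8·21=168, Dover→B 4·18=72. Service cost 649.
{A}: service cost 777
{C}: service cost 1023
Among all 3 size-1 choices, {B} is lowest.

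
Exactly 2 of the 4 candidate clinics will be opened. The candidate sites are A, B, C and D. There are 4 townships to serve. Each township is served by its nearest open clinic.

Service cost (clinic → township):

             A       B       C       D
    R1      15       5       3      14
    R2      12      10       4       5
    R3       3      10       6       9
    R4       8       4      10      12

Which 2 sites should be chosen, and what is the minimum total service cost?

With exactly 2 open, each township uses its cheapest among the chosen.
{B, C}: R1→C 3, R2→C 4, R3→C 6, R4→B 4. Service cost 17.
{A, C}: service cost 18
{A, B}: service cost 22
Among all 6 size-2 choices, {B, C} is lowest.

Choose B and C; total service cost 17.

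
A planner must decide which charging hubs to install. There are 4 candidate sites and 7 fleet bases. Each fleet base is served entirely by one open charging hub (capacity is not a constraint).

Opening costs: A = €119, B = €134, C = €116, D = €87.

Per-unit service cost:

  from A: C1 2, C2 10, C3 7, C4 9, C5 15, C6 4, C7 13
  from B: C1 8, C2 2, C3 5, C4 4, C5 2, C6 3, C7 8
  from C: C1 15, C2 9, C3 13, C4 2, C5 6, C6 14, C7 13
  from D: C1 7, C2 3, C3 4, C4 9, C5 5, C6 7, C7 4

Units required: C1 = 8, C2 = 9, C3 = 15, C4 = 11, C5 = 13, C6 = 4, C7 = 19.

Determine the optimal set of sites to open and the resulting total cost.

Open D only; minimum total cost 498.

For any fixed open set, each fleet base goes to its cheapest open site; total = fixed + service.
{D}: C1→D 7·8=56, C2→D 3·9=27, C3→D 4·15=60, C4→D 9·11=99, C5→D 5·13=65, C6→D 7·4=28, C7→D 4·19=76. Service 411; fixed 87; total 498.
{B, D}: service 292 + fixed 221 = 513
{B}: C1→B 8·8=64, C2→B 2·9=18, C3→B 5·15=75, C4→B 4·11=44, C5→B 2·13=26, C6→B 3·4=12, C7→B 8·19=152. Service 391; fixed 134; total 525.
{A, B, C, D}: service 230 + fixed 456 = 686
No other subset beats 498.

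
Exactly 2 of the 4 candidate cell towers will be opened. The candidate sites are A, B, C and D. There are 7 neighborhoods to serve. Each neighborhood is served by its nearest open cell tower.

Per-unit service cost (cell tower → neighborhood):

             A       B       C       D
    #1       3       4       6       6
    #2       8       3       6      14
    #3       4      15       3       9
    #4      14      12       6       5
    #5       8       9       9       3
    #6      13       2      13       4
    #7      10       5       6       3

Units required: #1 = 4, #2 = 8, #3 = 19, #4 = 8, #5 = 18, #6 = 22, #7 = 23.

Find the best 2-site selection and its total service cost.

Choose C and D; total service cost 380.

With exactly 2 open, each neighborhood uses its cheapest among the chosen.
{C, D}: #1→C 6·4=24, #2→C 6·8=48, #3→C 3·19=57, #4→D 5·8=40, #5→D 3·18=54, #6→D 4·22=88, #7→D 3·23=69. Service cost 380.
{A, D}: service cost 403
{B, D}: service cost 418
Among all 6 size-2 choices, {C, D} is lowest.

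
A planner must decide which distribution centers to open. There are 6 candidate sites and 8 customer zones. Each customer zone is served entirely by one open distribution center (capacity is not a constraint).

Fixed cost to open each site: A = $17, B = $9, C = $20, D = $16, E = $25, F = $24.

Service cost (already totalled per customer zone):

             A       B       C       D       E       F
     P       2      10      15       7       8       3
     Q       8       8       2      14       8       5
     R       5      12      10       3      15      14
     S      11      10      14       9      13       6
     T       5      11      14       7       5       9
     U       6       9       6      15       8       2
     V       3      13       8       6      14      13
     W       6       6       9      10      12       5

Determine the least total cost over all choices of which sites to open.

For any fixed open set, each customer zone goes to its cheapest open site; total = fixed + service.
{A}: P→A 2, Q→A 8, R→A 5, S→A 11, T→A 5, U→A 6, V→A 3, W→A 6. Service 46; fixed 17; total 63.
{A, B}: service 45 + fixed 26 = 71
{A, F}: P→A 2, Q→F 5, R→A 5, S→F 6, T→A 5, U→F 2, V→A 3, W→F 5. Service 33; fixed 41; total 74.
{A, B, C, D, E, F}: service 28 + fixed 111 = 139
No other subset beats 63.

Minimum total cost: 63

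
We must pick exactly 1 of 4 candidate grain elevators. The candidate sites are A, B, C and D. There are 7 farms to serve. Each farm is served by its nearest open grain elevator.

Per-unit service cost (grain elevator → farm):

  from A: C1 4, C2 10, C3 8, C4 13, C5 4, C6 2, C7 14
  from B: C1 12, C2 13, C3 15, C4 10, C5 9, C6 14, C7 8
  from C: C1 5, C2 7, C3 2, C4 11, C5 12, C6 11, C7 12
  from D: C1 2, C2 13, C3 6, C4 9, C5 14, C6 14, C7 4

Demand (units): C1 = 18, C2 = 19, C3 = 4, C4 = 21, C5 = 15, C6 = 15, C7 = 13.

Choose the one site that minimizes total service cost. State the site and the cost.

Choose A only; total service cost 839.

With exactly 1 open, each farm uses its cheapest among the chosen.
{A}: C1→A 4·18=72, C2→A 10·19=190, C3→A 8·4=32, C4→A 13·21=273, C5→A 4·15=60, C6→A 2·15=30, C7→A 14·13=182. Service cost 839.
{C}: service cost 963
{D}: service cost 968
Among all 4 size-1 choices, {A} is lowest.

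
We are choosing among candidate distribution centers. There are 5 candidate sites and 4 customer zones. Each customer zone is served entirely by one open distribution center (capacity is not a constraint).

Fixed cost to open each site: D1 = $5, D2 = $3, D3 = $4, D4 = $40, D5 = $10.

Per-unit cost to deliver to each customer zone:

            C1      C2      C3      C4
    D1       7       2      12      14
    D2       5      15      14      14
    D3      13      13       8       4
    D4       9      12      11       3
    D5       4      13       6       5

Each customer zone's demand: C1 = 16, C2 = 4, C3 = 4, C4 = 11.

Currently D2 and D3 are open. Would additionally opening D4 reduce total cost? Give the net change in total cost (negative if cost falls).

No — net change +25 (cost rises by 25).

Current service cost with {D2, D3}: 208.
Adding D4: each customer zone re-picks its cheapest; new service cost 193, saving 15.
Extra fixed cost: 40. Net change = 40 − 15 = 25.
(Totals: 215 → 240.)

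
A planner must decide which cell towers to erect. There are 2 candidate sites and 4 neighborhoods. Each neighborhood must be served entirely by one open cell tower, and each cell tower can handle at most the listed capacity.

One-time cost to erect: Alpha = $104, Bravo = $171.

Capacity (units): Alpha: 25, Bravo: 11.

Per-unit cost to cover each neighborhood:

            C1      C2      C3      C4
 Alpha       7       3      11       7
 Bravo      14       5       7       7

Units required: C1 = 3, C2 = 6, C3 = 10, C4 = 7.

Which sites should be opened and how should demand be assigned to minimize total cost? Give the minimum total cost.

Open {Alpha, Bravo}: C1→Alpha 7·3=21, C2→Alpha 3·6=18, C3→Bravo 7·10=70, C4→Alpha 7·7=49.
Loads: Alpha carries 16/25, Bravo carries 10/11. Service 158; fixed 275; total 433.
Next best feasible plan costs 473.

Minimum total cost: 433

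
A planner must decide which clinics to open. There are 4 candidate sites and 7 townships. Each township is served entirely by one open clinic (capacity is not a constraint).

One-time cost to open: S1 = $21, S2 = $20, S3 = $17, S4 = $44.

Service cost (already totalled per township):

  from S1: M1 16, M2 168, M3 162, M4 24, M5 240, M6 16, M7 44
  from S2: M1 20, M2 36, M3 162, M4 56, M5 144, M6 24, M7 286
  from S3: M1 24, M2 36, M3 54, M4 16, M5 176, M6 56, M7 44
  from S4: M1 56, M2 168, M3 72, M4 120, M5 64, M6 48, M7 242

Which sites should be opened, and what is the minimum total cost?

For any fixed open set, each township goes to its cheapest open site; total = fixed + service.
{S1, S3, S4}: M1→S1 16, M2→S3 36, M3→S3 54, M4→S3 16, M5→S4 64, M6→S1 16, M7→S1 44. Service 246; fixed 82; total 328.
{S2, S3, S4}: M1→S2 20, M2→S2 36, M3→S3 54, M4→S3 16, M5→S4 64, M6→S2 24, M7→S3 44. Service 258; fixed 81; total 339.
{S3, S4}: service 286 + fixed 61 = 347
{S1, S2, S3, S4}: M1→S1 16, M2→S2 36, M3→S3 54, M4→S3 16, M5→S4 64, M6→S1 16, M7→S1 44. Service 246; fixed 102; total 348.
(All 15 nonempty subsets were checked; S1, S3 and S4 is lowest.)

Open S1, S3 and S4; minimum total cost 328.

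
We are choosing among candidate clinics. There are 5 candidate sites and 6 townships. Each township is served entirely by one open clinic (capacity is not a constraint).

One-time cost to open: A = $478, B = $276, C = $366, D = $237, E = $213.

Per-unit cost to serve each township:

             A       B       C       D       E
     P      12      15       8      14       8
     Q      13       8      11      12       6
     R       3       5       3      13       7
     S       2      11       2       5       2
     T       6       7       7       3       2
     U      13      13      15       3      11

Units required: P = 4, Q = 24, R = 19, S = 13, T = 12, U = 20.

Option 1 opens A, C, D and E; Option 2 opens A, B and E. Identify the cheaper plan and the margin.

Option 1: {A, C, D, E}: P→C 8·4=32, Q→E 6·24=144, R→A 3·19=57, S→A 2·13=26, T→E 2·12=24, U→D 3·20=60. Service 343; fixed 1294; total 1637.
Option 2: {A, B, E}: P→E 8·4=32, Q→E 6·24=144, R→A 3·19=57, S→A 2·13=26, T→E 2·12=24, U→E 11·20=220. Service 503; fixed 967; total 1470.
Difference: |1637 − 1470| = 167.

Option 2 is cheaper by 167.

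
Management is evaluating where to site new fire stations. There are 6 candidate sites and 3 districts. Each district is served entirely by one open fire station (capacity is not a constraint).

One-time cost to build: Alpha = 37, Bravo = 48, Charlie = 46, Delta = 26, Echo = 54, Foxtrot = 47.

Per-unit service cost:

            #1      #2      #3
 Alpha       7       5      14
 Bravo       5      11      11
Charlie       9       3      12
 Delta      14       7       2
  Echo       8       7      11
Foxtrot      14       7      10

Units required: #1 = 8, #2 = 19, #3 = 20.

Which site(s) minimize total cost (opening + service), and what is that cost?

For any fixed open set, each district goes to its cheapest open site; total = fixed + service.
{Charlie, Delta}: #1→Charlie 9·8=72, #2→Charlie 3·19=57, #3→Delta 2·20=40. Service 169; fixed 72; total 241.
{Alpha, Delta}: service 191 + fixed 63 = 254
{Bravo, Charlie, Delta}: service 137 + fixed 120 = 257
{Alpha, Bravo, Charlie, Delta, Echo, Foxtrot}: #1→Bravo 5·8=40, #2→Charlie 3·19=57, #3→Delta 2·20=40. Service 137; fixed 258; total 395.
No other subset beats 241.

Open Charlie and Delta; minimum total cost 241.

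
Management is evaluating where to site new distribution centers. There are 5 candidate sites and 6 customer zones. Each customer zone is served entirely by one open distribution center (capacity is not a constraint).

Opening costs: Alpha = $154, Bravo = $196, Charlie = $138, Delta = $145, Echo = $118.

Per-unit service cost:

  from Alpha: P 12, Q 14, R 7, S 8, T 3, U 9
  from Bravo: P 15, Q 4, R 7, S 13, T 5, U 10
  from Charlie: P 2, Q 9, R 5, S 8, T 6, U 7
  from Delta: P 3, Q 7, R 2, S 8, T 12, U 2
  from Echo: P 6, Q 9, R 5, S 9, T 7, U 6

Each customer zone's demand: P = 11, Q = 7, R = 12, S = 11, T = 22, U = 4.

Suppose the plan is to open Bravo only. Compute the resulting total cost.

Total cost: 766

Each customer zone is assigned to its cheapest site among the open ones.
{Bravo}: P→Bravo 15·11=165, Q→Bravo 4·7=28, R→Bravo 7·12=84, S→Bravo 13·11=143, T→Bravo 5·22=110, U→Bravo 10·4=40. Service 570; fixed 196; total 766.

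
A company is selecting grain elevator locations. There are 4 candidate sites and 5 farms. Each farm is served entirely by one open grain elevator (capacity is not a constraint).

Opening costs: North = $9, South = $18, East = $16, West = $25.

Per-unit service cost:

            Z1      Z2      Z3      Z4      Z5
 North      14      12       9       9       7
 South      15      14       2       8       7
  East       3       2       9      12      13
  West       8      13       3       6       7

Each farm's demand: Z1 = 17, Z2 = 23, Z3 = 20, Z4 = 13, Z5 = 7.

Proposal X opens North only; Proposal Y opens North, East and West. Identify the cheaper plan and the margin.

Proposal X: {North}: Z1→North 14·17=238, Z2→North 12·23=276, Z3→North 9·20=180, Z4→North 9·13=117, Z5→North 7·7=49. Service 860; fixed 9; total 869.
Proposal Y: {North, East, West}: Z1→East 3·17=51, Z2→East 2·23=46, Z3→West 3·20=60, Z4→West 6·13=78, Z5→North 7·7=49. Service 284; fixed 50; total 334.
Difference: |869 − 334| = 535.

Proposal Y is cheaper by 535.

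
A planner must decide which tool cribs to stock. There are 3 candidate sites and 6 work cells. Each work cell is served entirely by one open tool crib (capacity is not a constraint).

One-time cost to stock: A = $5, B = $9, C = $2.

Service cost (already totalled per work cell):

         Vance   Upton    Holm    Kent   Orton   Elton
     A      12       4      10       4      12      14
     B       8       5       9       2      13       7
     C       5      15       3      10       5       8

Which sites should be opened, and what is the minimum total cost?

Open A and C; minimum total cost 36.

For any fixed open set, each work cell goes to its cheapest open site; total = fixed + service.
{A, C}: Vance→C 5, Upton→A 4, Holm→C 3, Kent→A 4, Orton→C 5, Elton→C 8. Service 29; fixed 7; total 36.
{B, C}: service 27 + fixed 11 = 38
{A, B, C}: service 26 + fixed 16 = 42
{C}: Vance→C 5, Upton→C 15, Holm→C 3, Kent→C 10, Orton→C 5, Elton→C 8. Service 46; fixed 2; total 48.
No other subset beats 36.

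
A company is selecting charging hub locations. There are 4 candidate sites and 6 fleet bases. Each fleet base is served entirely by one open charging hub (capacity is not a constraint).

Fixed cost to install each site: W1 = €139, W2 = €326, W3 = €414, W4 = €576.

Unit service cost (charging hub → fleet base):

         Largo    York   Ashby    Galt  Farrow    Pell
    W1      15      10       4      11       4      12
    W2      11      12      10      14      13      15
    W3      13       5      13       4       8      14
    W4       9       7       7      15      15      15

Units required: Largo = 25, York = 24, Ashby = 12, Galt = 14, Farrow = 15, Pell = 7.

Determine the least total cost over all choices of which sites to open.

Minimum total cost: 1100

For any fixed open set, each fleet base goes to its cheapest open site; total = fixed + service.
{W1}: Largo→W1 15·25=375, York→W1 10·24=240, Ashby→W1 4·12=48, Galt→W1 11·14=154, Farrow→W1 4·15=60, Pell→W1 12·7=84. Service 961; fixed 139; total 1100.
{W1, W3}: service 693 + fixed 553 = 1246
{W3}: Largo→W3 13·25=325, York→W3 5·24=120, Ashby→W3 13·12=156, Galt→W3 4·14=56, Farrow→W3 8·15=120, Pell→W3 14·7=98. Service 875; fixed 414; total 1289.
{W1, W2, W3, W4}: Largo→W4 9·25=225, York→W3 5·24=120, Ashby→W1 4·12=48, Galt→W3 4·14=56, Farrow→W1 4·15=60, Pell→W1 12·7=84. Service 593; fixed 1455; total 2048.
(All 15 nonempty subsets were checked; W1 only is lowest.)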